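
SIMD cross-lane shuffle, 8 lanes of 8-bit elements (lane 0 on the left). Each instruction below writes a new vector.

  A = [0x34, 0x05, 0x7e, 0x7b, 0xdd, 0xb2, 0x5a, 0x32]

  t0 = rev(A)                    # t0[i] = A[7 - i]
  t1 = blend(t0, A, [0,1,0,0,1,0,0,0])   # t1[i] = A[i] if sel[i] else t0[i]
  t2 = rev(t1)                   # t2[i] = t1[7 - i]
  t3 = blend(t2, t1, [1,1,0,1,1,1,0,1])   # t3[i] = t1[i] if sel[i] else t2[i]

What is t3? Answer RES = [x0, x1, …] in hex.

RES = [ 0x32  0x05  0x7e  0xdd  0xdd  0x7e  0x05  0x34 ]

→ t0 |32|5a|b2|dd|7b|7e|05|34|
→ t1 |32|05|b2|dd|dd|7e|05|34|
→ t2 |34|05|7e|dd|dd|b2|05|32|
→ t3 |32|05|7e|dd|dd|7e|05|34|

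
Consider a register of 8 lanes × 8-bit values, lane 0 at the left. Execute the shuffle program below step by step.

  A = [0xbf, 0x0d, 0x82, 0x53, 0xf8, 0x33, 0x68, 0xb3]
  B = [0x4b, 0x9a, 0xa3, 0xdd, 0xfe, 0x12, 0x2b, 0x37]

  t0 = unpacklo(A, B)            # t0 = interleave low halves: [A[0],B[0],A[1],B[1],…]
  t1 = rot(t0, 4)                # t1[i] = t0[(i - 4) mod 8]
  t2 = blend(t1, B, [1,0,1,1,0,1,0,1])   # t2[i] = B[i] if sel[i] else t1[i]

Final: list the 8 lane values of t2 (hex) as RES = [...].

RES = [0x4b, 0xa3, 0xa3, 0xdd, 0xbf, 0x12, 0x0d, 0x37]

t0 = [0xbf, 0x4b, 0x0d, 0x9a, 0x82, 0xa3, 0x53, 0xdd]
t1 = [0x82, 0xa3, 0x53, 0xdd, 0xbf, 0x4b, 0x0d, 0x9a]
t2 = [0x4b, 0xa3, 0xa3, 0xdd, 0xbf, 0x12, 0x0d, 0x37]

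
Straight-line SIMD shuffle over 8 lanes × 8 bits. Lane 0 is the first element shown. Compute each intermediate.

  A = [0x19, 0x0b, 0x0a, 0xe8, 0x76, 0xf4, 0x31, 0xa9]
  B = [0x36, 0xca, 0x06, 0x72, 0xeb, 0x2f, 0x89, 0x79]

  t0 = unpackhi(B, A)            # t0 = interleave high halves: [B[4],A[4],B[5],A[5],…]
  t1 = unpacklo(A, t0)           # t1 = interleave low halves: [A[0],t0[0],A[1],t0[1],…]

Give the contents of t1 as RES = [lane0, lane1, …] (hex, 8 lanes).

RES = [ 0x19  0xeb  0x0b  0x76  0x0a  0x2f  0xe8  0xf4 ]

  t0: eb 76 2f f4 89 31 79 a9
  t1: 19 eb 0b 76 0a 2f e8 f4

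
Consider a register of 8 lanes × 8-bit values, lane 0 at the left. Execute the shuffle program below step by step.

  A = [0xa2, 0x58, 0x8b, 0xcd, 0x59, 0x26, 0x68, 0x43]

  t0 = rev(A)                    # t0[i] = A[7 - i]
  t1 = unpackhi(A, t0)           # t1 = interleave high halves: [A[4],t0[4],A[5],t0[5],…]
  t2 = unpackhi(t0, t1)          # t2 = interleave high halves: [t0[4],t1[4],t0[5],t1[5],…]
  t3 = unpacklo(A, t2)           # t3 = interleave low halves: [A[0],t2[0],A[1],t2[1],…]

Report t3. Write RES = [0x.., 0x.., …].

RES = [0xa2, 0xcd, 0x58, 0x68, 0x8b, 0x8b, 0xcd, 0x58]

t0 = [0x43, 0x68, 0x26, 0x59, 0xcd, 0x8b, 0x58, 0xa2]
t1 = [0x59, 0xcd, 0x26, 0x8b, 0x68, 0x58, 0x43, 0xa2]
t2 = [0xcd, 0x68, 0x8b, 0x58, 0x58, 0x43, 0xa2, 0xa2]
t3 = [0xa2, 0xcd, 0x58, 0x68, 0x8b, 0x8b, 0xcd, 0x58]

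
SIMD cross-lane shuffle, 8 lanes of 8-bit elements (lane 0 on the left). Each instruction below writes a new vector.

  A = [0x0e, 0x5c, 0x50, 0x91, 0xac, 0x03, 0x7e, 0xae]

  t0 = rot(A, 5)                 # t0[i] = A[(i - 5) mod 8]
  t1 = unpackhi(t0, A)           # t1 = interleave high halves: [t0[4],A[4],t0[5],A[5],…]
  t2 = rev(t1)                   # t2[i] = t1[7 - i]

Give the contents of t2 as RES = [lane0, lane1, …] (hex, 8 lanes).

RES = [0xae, 0x50, 0x7e, 0x5c, 0x03, 0x0e, 0xac, 0xae]

→ t0 |91|ac|03|7e|ae|0e|5c|50|
→ t1 |ae|ac|0e|03|5c|7e|50|ae|
→ t2 |ae|50|7e|5c|03|0e|ac|ae|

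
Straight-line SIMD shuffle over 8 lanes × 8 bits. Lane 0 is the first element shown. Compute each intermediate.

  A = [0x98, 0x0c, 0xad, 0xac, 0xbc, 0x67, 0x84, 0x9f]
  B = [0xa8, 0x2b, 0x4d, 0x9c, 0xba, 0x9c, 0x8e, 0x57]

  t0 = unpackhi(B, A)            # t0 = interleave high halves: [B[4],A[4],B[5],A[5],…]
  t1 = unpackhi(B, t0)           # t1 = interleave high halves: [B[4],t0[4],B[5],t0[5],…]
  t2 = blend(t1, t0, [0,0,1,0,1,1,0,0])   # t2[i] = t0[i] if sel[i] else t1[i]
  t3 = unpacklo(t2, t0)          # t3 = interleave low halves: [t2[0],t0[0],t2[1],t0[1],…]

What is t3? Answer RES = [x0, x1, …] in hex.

RES = [ 0xba  0xba  0x8e  0xbc  0x9c  0x9c  0x84  0x67 ]

t0 = [0xba, 0xbc, 0x9c, 0x67, 0x8e, 0x84, 0x57, 0x9f]
t1 = [0xba, 0x8e, 0x9c, 0x84, 0x8e, 0x57, 0x57, 0x9f]
t2 = [0xba, 0x8e, 0x9c, 0x84, 0x8e, 0x84, 0x57, 0x9f]
t3 = [0xba, 0xba, 0x8e, 0xbc, 0x9c, 0x9c, 0x84, 0x67]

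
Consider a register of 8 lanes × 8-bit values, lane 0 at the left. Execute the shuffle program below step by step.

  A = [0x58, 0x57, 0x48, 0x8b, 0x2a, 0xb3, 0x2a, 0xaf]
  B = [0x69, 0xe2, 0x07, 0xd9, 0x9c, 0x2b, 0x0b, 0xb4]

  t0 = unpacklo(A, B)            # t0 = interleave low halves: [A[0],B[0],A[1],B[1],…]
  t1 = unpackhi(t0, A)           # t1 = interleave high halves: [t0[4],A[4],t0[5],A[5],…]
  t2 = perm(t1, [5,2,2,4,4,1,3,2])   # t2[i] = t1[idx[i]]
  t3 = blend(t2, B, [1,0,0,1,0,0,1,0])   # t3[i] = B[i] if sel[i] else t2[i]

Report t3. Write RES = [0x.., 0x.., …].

  t0: 58 69 57 e2 48 07 8b d9
  t1: 48 2a 07 b3 8b 2a d9 af
  t2: 2a 07 07 8b 8b 2a b3 07
  t3: 69 07 07 d9 8b 2a 0b 07

RES = [ 0x69  0x07  0x07  0xd9  0x8b  0x2a  0x0b  0x07 ]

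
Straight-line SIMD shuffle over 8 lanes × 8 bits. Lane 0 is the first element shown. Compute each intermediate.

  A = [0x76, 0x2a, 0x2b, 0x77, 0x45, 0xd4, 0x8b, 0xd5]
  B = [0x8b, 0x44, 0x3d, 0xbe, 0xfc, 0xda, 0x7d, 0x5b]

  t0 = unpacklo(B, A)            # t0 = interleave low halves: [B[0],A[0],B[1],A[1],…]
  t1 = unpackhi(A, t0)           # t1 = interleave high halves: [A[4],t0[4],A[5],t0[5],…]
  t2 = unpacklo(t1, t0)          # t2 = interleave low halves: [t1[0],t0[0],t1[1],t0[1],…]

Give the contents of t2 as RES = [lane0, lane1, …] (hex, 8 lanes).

RES = [0x45, 0x8b, 0x3d, 0x76, 0xd4, 0x44, 0x2b, 0x2a]

t0 = [0x8b, 0x76, 0x44, 0x2a, 0x3d, 0x2b, 0xbe, 0x77]
t1 = [0x45, 0x3d, 0xd4, 0x2b, 0x8b, 0xbe, 0xd5, 0x77]
t2 = [0x45, 0x8b, 0x3d, 0x76, 0xd4, 0x44, 0x2b, 0x2a]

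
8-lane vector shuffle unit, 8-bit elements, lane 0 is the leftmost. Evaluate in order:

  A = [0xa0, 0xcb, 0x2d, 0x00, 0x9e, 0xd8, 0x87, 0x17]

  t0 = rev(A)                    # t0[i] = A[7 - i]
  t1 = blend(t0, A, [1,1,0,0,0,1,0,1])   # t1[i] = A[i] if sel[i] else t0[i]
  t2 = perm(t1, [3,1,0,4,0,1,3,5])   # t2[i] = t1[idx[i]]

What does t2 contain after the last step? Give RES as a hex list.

→ t0 |17|87|d8|9e|00|2d|cb|a0|
→ t1 |a0|cb|d8|9e|00|d8|cb|17|
→ t2 |9e|cb|a0|00|a0|cb|9e|d8|

RES = [0x9e, 0xcb, 0xa0, 0x00, 0xa0, 0xcb, 0x9e, 0xd8]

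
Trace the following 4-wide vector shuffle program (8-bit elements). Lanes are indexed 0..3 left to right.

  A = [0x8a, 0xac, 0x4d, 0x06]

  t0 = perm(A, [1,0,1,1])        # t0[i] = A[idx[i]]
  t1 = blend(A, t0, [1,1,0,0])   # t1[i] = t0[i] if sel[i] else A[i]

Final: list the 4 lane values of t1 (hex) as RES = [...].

→ t0 |ac|8a|ac|ac|
→ t1 |ac|8a|4d|06|

RES = [ 0xac  0x8a  0x4d  0x06 ]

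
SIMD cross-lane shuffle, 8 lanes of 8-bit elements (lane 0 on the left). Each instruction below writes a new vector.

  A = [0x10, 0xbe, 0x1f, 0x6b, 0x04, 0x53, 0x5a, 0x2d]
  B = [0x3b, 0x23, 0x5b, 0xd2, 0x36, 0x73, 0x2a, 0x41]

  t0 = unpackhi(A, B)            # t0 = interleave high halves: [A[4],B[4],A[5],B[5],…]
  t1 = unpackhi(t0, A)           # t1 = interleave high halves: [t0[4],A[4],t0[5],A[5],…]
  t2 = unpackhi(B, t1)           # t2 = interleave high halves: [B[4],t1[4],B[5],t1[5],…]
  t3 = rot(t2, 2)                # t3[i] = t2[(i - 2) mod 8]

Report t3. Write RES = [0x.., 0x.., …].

RES = [ 0x41  0x2d  0x36  0x2d  0x73  0x5a  0x2a  0x41 ]

  t0: 04 36 53 73 5a 2a 2d 41
  t1: 5a 04 2a 53 2d 5a 41 2d
  t2: 36 2d 73 5a 2a 41 41 2d
  t3: 41 2d 36 2d 73 5a 2a 41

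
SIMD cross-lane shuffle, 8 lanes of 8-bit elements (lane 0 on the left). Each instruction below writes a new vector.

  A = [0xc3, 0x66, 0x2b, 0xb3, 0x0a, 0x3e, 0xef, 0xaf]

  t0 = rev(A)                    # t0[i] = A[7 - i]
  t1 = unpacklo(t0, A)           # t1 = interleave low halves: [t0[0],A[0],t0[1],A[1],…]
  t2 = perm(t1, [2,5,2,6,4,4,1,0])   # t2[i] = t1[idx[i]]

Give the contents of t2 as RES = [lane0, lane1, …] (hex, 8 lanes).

  t0: af ef 3e 0a b3 2b 66 c3
  t1: af c3 ef 66 3e 2b 0a b3
  t2: ef 2b ef 0a 3e 3e c3 af

RES = [ 0xef  0x2b  0xef  0x0a  0x3e  0x3e  0xc3  0xaf ]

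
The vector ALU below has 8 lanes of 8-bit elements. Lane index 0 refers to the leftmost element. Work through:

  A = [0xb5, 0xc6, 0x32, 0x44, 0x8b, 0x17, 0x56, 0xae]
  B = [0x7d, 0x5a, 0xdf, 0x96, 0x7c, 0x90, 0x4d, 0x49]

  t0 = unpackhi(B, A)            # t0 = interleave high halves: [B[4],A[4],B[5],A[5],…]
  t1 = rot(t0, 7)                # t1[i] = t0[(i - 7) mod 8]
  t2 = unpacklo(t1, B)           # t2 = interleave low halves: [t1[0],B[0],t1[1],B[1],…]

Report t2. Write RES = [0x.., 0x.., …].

→ t0 |7c|8b|90|17|4d|56|49|ae|
→ t1 |8b|90|17|4d|56|49|ae|7c|
→ t2 |8b|7d|90|5a|17|df|4d|96|

RES = [ 0x8b  0x7d  0x90  0x5a  0x17  0xdf  0x4d  0x96 ]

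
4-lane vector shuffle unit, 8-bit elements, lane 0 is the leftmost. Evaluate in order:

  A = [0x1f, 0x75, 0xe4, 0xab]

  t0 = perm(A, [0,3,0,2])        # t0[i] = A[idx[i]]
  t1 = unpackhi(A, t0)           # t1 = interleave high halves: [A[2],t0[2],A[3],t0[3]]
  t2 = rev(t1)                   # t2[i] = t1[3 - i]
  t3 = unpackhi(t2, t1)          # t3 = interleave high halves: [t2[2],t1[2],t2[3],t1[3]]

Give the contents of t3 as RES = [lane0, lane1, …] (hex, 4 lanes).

t0 = [0x1f, 0xab, 0x1f, 0xe4]
t1 = [0xe4, 0x1f, 0xab, 0xe4]
t2 = [0xe4, 0xab, 0x1f, 0xe4]
t3 = [0x1f, 0xab, 0xe4, 0xe4]

RES = [0x1f, 0xab, 0xe4, 0xe4]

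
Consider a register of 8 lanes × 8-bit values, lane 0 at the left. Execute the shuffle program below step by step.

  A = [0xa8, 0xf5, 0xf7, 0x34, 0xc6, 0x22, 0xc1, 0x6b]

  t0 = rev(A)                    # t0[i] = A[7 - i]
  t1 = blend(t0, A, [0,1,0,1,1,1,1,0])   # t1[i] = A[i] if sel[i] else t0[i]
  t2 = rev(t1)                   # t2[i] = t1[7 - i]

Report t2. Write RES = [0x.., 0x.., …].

RES = [0xa8, 0xc1, 0x22, 0xc6, 0x34, 0x22, 0xf5, 0x6b]

t0 = [0x6b, 0xc1, 0x22, 0xc6, 0x34, 0xf7, 0xf5, 0xa8]
t1 = [0x6b, 0xf5, 0x22, 0x34, 0xc6, 0x22, 0xc1, 0xa8]
t2 = [0xa8, 0xc1, 0x22, 0xc6, 0x34, 0x22, 0xf5, 0x6b]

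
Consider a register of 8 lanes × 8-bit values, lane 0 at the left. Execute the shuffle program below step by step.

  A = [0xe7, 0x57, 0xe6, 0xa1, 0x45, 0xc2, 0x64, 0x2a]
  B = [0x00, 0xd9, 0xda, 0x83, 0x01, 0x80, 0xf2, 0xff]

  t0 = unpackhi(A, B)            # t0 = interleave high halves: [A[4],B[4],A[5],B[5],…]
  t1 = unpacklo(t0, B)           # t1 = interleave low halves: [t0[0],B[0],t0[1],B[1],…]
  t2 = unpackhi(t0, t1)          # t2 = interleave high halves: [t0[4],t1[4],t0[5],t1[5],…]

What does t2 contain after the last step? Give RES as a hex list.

t0 = [0x45, 0x01, 0xc2, 0x80, 0x64, 0xf2, 0x2a, 0xff]
t1 = [0x45, 0x00, 0x01, 0xd9, 0xc2, 0xda, 0x80, 0x83]
t2 = [0x64, 0xc2, 0xf2, 0xda, 0x2a, 0x80, 0xff, 0x83]

RES = [0x64, 0xc2, 0xf2, 0xda, 0x2a, 0x80, 0xff, 0x83]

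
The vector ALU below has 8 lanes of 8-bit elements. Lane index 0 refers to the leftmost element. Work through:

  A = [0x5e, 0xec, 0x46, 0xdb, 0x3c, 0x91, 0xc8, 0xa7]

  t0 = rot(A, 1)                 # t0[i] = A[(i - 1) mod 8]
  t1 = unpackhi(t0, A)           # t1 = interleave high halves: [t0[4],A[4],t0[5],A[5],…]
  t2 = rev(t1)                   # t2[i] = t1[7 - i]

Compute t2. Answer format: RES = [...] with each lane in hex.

  t0: a7 5e ec 46 db 3c 91 c8
  t1: db 3c 3c 91 91 c8 c8 a7
  t2: a7 c8 c8 91 91 3c 3c db

RES = [0xa7, 0xc8, 0xc8, 0x91, 0x91, 0x3c, 0x3c, 0xdb]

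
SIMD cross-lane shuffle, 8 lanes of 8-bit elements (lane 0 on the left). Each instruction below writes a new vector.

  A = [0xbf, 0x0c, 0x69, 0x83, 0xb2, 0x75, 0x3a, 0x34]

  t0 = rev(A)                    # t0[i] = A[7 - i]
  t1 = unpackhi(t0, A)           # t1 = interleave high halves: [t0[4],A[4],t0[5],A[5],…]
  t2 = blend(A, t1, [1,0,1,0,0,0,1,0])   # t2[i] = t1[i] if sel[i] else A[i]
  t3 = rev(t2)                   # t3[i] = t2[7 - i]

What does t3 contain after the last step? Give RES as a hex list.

→ t0 |34|3a|75|b2|83|69|0c|bf|
→ t1 |83|b2|69|75|0c|3a|bf|34|
→ t2 |83|0c|69|83|b2|75|bf|34|
→ t3 |34|bf|75|b2|83|69|0c|83|

RES = [ 0x34  0xbf  0x75  0xb2  0x83  0x69  0x0c  0x83 ]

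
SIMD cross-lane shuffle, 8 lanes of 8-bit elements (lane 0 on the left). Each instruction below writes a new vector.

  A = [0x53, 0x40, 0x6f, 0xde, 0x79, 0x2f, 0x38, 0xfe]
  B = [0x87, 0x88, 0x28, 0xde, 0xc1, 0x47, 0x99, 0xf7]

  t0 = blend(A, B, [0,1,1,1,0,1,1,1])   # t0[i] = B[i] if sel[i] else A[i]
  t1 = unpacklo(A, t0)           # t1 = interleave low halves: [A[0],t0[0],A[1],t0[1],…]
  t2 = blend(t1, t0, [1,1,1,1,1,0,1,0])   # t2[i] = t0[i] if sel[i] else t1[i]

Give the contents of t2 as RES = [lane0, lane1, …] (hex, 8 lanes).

t0 = [0x53, 0x88, 0x28, 0xde, 0x79, 0x47, 0x99, 0xf7]
t1 = [0x53, 0x53, 0x40, 0x88, 0x6f, 0x28, 0xde, 0xde]
t2 = [0x53, 0x88, 0x28, 0xde, 0x79, 0x28, 0x99, 0xde]

RES = [0x53, 0x88, 0x28, 0xde, 0x79, 0x28, 0x99, 0xde]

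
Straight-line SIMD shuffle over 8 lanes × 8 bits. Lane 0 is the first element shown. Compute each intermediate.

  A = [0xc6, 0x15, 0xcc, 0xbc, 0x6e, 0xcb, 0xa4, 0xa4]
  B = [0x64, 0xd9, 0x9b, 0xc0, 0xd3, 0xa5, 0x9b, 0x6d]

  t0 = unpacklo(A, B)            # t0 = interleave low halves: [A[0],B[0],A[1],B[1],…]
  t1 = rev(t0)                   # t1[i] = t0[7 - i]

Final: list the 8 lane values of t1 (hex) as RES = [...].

t0 = [0xc6, 0x64, 0x15, 0xd9, 0xcc, 0x9b, 0xbc, 0xc0]
t1 = [0xc0, 0xbc, 0x9b, 0xcc, 0xd9, 0x15, 0x64, 0xc6]

RES = [ 0xc0  0xbc  0x9b  0xcc  0xd9  0x15  0x64  0xc6 ]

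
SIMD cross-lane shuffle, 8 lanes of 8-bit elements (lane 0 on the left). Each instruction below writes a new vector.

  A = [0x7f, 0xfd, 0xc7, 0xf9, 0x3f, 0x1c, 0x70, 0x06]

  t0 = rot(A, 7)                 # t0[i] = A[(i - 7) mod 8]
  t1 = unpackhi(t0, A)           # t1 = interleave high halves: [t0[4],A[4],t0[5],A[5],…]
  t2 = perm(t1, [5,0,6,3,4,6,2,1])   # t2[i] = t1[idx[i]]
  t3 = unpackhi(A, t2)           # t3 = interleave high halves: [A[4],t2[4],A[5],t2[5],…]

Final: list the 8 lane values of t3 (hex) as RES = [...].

t0 = [0xfd, 0xc7, 0xf9, 0x3f, 0x1c, 0x70, 0x06, 0x7f]
t1 = [0x1c, 0x3f, 0x70, 0x1c, 0x06, 0x70, 0x7f, 0x06]
t2 = [0x70, 0x1c, 0x7f, 0x1c, 0x06, 0x7f, 0x70, 0x3f]
t3 = [0x3f, 0x06, 0x1c, 0x7f, 0x70, 0x70, 0x06, 0x3f]

RES = [ 0x3f  0x06  0x1c  0x7f  0x70  0x70  0x06  0x3f ]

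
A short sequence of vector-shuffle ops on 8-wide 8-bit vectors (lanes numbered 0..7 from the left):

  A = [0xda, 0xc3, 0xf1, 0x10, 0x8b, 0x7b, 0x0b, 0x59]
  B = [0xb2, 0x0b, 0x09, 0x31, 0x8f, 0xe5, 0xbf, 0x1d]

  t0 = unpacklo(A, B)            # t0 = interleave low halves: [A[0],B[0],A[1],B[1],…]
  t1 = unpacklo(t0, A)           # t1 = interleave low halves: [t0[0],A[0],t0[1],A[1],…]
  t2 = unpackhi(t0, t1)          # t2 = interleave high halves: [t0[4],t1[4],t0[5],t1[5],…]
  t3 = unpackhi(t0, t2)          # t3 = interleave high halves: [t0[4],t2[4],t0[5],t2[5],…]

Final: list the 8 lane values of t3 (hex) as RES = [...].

→ t0 |da|b2|c3|0b|f1|09|10|31|
→ t1 |da|da|b2|c3|c3|f1|0b|10|
→ t2 |f1|c3|09|f1|10|0b|31|10|
→ t3 |f1|10|09|0b|10|31|31|10|

RES = [ 0xf1  0x10  0x09  0x0b  0x10  0x31  0x31  0x10 ]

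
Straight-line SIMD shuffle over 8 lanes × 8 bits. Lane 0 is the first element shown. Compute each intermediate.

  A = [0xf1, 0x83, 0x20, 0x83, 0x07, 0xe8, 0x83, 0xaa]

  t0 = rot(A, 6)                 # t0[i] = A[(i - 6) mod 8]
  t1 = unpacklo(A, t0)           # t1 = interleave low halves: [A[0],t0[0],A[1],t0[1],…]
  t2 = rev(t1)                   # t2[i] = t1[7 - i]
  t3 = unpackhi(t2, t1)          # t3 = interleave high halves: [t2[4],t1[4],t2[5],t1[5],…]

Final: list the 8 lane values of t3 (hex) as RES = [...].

t0 = [0x20, 0x83, 0x07, 0xe8, 0x83, 0xaa, 0xf1, 0x83]
t1 = [0xf1, 0x20, 0x83, 0x83, 0x20, 0x07, 0x83, 0xe8]
t2 = [0xe8, 0x83, 0x07, 0x20, 0x83, 0x83, 0x20, 0xf1]
t3 = [0x83, 0x20, 0x83, 0x07, 0x20, 0x83, 0xf1, 0xe8]

RES = [ 0x83  0x20  0x83  0x07  0x20  0x83  0xf1  0xe8 ]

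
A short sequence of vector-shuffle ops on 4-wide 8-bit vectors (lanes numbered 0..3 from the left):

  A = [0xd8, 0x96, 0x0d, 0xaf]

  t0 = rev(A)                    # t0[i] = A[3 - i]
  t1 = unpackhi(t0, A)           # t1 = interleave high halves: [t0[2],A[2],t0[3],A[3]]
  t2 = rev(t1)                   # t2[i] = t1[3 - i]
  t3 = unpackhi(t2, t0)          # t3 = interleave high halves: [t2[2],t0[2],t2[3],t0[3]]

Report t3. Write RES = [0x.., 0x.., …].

RES = [0x0d, 0x96, 0x96, 0xd8]

→ t0 |af|0d|96|d8|
→ t1 |96|0d|d8|af|
→ t2 |af|d8|0d|96|
→ t3 |0d|96|96|d8|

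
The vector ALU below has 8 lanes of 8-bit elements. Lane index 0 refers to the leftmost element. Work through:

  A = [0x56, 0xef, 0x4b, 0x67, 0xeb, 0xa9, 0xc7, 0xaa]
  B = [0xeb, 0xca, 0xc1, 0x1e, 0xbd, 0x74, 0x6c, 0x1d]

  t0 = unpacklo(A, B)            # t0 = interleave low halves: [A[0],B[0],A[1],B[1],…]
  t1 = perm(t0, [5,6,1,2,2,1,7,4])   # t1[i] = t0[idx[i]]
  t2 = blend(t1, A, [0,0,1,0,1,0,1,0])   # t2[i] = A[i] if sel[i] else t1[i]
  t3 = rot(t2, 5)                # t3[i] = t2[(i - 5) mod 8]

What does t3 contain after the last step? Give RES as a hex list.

RES = [ 0xef  0xeb  0xeb  0xc7  0x4b  0xc1  0x67  0x4b ]

t0 = [0x56, 0xeb, 0xef, 0xca, 0x4b, 0xc1, 0x67, 0x1e]
t1 = [0xc1, 0x67, 0xeb, 0xef, 0xef, 0xeb, 0x1e, 0x4b]
t2 = [0xc1, 0x67, 0x4b, 0xef, 0xeb, 0xeb, 0xc7, 0x4b]
t3 = [0xef, 0xeb, 0xeb, 0xc7, 0x4b, 0xc1, 0x67, 0x4b]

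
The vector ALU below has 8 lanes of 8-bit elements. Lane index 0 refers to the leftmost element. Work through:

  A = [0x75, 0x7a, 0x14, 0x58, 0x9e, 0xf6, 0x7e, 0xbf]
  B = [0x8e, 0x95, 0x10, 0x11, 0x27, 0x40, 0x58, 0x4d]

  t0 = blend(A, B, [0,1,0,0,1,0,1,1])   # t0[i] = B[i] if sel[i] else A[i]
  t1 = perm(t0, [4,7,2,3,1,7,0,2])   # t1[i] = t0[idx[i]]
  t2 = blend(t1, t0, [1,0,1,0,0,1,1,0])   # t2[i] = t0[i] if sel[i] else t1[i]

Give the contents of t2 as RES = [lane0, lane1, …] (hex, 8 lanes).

RES = [ 0x75  0x4d  0x14  0x58  0x95  0xf6  0x58  0x14 ]

t0 = [0x75, 0x95, 0x14, 0x58, 0x27, 0xf6, 0x58, 0x4d]
t1 = [0x27, 0x4d, 0x14, 0x58, 0x95, 0x4d, 0x75, 0x14]
t2 = [0x75, 0x4d, 0x14, 0x58, 0x95, 0xf6, 0x58, 0x14]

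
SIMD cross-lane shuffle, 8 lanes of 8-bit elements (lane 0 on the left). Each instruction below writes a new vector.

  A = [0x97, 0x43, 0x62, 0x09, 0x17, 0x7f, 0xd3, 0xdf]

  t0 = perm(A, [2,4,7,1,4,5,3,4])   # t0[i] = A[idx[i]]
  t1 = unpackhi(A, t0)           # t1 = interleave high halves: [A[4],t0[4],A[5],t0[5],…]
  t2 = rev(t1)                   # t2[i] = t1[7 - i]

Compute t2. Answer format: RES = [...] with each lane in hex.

  t0: 62 17 df 43 17 7f 09 17
  t1: 17 17 7f 7f d3 09 df 17
  t2: 17 df 09 d3 7f 7f 17 17

RES = [0x17, 0xdf, 0x09, 0xd3, 0x7f, 0x7f, 0x17, 0x17]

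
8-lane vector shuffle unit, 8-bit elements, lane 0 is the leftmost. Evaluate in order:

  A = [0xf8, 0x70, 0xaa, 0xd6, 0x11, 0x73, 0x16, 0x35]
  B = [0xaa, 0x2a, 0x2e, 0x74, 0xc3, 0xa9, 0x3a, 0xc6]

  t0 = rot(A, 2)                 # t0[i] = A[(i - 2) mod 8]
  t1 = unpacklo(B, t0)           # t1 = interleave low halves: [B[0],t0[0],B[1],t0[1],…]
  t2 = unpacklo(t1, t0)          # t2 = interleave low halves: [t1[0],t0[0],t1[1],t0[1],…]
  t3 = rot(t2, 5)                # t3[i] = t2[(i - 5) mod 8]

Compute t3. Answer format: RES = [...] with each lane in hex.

t0 = [0x16, 0x35, 0xf8, 0x70, 0xaa, 0xd6, 0x11, 0x73]
t1 = [0xaa, 0x16, 0x2a, 0x35, 0x2e, 0xf8, 0x74, 0x70]
t2 = [0xaa, 0x16, 0x16, 0x35, 0x2a, 0xf8, 0x35, 0x70]
t3 = [0x35, 0x2a, 0xf8, 0x35, 0x70, 0xaa, 0x16, 0x16]

RES = [0x35, 0x2a, 0xf8, 0x35, 0x70, 0xaa, 0x16, 0x16]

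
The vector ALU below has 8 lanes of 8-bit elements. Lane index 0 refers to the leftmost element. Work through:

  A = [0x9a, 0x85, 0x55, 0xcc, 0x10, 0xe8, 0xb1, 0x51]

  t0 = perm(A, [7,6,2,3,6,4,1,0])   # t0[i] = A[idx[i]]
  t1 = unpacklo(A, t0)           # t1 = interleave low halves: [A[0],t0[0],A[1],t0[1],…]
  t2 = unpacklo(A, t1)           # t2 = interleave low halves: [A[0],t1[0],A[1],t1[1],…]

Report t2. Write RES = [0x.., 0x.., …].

RES = [0x9a, 0x9a, 0x85, 0x51, 0x55, 0x85, 0xcc, 0xb1]

t0 = [0x51, 0xb1, 0x55, 0xcc, 0xb1, 0x10, 0x85, 0x9a]
t1 = [0x9a, 0x51, 0x85, 0xb1, 0x55, 0x55, 0xcc, 0xcc]
t2 = [0x9a, 0x9a, 0x85, 0x51, 0x55, 0x85, 0xcc, 0xb1]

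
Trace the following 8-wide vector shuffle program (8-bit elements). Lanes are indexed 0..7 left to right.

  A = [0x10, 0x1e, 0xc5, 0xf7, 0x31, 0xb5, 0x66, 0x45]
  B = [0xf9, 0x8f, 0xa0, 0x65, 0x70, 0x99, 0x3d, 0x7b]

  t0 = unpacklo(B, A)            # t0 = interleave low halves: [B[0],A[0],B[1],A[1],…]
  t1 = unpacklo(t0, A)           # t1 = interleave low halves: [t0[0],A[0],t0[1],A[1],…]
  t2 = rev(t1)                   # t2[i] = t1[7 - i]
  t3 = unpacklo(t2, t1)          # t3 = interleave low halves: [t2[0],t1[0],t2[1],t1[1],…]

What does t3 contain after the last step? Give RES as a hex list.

RES = [0xf7, 0xf9, 0x1e, 0x10, 0xc5, 0x10, 0x8f, 0x1e]

t0 = [0xf9, 0x10, 0x8f, 0x1e, 0xa0, 0xc5, 0x65, 0xf7]
t1 = [0xf9, 0x10, 0x10, 0x1e, 0x8f, 0xc5, 0x1e, 0xf7]
t2 = [0xf7, 0x1e, 0xc5, 0x8f, 0x1e, 0x10, 0x10, 0xf9]
t3 = [0xf7, 0xf9, 0x1e, 0x10, 0xc5, 0x10, 0x8f, 0x1e]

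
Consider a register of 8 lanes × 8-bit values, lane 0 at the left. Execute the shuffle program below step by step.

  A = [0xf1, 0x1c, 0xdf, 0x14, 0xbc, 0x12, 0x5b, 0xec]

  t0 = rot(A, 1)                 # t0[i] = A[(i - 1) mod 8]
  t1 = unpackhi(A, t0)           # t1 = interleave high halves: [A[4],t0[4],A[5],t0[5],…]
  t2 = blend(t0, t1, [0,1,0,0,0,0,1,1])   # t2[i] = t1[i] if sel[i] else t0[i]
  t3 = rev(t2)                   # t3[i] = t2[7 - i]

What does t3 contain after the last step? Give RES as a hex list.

RES = [ 0x5b  0xec  0xbc  0x14  0xdf  0x1c  0x14  0xec ]

t0 = [0xec, 0xf1, 0x1c, 0xdf, 0x14, 0xbc, 0x12, 0x5b]
t1 = [0xbc, 0x14, 0x12, 0xbc, 0x5b, 0x12, 0xec, 0x5b]
t2 = [0xec, 0x14, 0x1c, 0xdf, 0x14, 0xbc, 0xec, 0x5b]
t3 = [0x5b, 0xec, 0xbc, 0x14, 0xdf, 0x1c, 0x14, 0xec]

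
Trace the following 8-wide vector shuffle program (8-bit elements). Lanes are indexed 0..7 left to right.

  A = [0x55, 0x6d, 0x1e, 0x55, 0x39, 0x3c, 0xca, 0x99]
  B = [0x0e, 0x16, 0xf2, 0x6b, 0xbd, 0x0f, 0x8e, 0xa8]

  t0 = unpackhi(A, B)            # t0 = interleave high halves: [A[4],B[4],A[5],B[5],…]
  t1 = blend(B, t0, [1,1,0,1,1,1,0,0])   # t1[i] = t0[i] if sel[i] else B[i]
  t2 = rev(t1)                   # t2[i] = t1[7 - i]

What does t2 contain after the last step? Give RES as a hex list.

RES = [0xa8, 0x8e, 0x8e, 0xca, 0x0f, 0xf2, 0xbd, 0x39]

  t0: 39 bd 3c 0f ca 8e 99 a8
  t1: 39 bd f2 0f ca 8e 8e a8
  t2: a8 8e 8e ca 0f f2 bd 39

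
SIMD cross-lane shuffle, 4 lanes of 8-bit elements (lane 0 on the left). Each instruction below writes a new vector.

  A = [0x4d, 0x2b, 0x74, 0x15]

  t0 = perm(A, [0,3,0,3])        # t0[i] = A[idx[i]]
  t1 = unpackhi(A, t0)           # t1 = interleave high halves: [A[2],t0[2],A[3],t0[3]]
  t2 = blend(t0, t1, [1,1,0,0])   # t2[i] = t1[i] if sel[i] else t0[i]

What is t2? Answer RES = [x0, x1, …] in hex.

t0 = [0x4d, 0x15, 0x4d, 0x15]
t1 = [0x74, 0x4d, 0x15, 0x15]
t2 = [0x74, 0x4d, 0x4d, 0x15]

RES = [0x74, 0x4d, 0x4d, 0x15]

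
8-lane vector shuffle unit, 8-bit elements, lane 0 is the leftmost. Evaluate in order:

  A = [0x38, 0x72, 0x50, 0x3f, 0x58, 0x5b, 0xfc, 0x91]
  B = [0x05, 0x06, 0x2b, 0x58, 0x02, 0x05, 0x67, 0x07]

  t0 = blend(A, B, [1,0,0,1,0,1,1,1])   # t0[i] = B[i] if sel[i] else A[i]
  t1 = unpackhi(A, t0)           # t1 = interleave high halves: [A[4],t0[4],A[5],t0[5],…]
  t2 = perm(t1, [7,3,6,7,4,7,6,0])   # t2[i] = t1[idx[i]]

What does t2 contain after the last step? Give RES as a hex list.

t0 = [0x05, 0x72, 0x50, 0x58, 0x58, 0x05, 0x67, 0x07]
t1 = [0x58, 0x58, 0x5b, 0x05, 0xfc, 0x67, 0x91, 0x07]
t2 = [0x07, 0x05, 0x91, 0x07, 0xfc, 0x07, 0x91, 0x58]

RES = [0x07, 0x05, 0x91, 0x07, 0xfc, 0x07, 0x91, 0x58]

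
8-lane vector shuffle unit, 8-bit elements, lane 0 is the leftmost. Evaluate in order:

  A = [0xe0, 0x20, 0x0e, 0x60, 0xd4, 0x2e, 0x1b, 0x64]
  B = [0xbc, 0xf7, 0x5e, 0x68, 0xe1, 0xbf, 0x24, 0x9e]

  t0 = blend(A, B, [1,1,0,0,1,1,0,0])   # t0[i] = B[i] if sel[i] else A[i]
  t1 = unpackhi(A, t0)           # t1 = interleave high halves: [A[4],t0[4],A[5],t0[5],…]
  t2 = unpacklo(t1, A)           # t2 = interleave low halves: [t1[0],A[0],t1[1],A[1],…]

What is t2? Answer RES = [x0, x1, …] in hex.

RES = [0xd4, 0xe0, 0xe1, 0x20, 0x2e, 0x0e, 0xbf, 0x60]

→ t0 |bc|f7|0e|60|e1|bf|1b|64|
→ t1 |d4|e1|2e|bf|1b|1b|64|64|
→ t2 |d4|e0|e1|20|2e|0e|bf|60|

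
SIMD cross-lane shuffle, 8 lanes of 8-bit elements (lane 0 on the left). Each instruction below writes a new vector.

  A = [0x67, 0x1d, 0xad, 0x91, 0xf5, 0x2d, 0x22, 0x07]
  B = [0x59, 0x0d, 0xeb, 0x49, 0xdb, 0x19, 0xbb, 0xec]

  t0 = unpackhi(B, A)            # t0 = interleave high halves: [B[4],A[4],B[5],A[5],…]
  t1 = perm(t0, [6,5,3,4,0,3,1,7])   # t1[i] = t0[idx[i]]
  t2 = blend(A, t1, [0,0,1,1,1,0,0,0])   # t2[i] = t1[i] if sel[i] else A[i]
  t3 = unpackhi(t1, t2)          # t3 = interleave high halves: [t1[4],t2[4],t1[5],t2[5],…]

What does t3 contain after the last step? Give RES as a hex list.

RES = [0xdb, 0xdb, 0x2d, 0x2d, 0xf5, 0x22, 0x07, 0x07]

  t0: db f5 19 2d bb 22 ec 07
  t1: ec 22 2d bb db 2d f5 07
  t2: 67 1d 2d bb db 2d 22 07
  t3: db db 2d 2d f5 22 07 07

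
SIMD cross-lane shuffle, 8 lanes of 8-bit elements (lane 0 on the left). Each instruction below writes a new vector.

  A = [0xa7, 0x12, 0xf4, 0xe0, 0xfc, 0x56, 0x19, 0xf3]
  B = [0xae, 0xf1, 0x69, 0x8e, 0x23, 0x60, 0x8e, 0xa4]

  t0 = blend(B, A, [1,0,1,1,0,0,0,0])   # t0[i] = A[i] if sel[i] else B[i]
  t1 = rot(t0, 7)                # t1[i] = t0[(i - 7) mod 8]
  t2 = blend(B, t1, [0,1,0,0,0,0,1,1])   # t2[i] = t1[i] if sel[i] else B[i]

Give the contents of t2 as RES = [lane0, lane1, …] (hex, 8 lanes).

→ t0 |a7|f1|f4|e0|23|60|8e|a4|
→ t1 |f1|f4|e0|23|60|8e|a4|a7|
→ t2 |ae|f4|69|8e|23|60|a4|a7|

RES = [0xae, 0xf4, 0x69, 0x8e, 0x23, 0x60, 0xa4, 0xa7]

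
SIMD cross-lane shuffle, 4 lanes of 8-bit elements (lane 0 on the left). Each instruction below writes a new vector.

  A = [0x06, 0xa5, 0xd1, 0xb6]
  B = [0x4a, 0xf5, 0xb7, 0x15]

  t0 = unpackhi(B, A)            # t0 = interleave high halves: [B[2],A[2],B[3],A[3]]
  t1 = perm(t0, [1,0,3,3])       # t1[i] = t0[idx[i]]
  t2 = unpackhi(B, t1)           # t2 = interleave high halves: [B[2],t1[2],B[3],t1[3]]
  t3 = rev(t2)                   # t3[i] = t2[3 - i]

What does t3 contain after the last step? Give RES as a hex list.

RES = [ 0xb6  0x15  0xb6  0xb7 ]

→ t0 |b7|d1|15|b6|
→ t1 |d1|b7|b6|b6|
→ t2 |b7|b6|15|b6|
→ t3 |b6|15|b6|b7|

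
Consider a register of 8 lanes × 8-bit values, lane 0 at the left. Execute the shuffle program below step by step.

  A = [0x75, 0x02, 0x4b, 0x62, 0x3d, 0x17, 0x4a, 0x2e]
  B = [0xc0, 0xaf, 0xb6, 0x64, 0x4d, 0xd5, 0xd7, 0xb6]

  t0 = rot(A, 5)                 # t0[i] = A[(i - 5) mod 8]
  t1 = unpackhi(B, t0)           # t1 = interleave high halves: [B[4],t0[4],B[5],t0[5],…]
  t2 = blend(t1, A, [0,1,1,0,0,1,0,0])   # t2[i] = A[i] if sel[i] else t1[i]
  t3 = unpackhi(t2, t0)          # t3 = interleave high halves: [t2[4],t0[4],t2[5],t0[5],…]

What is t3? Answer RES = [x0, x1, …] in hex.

  t0: 62 3d 17 4a 2e 75 02 4b
  t1: 4d 2e d5 75 d7 02 b6 4b
  t2: 4d 02 4b 75 d7 17 b6 4b
  t3: d7 2e 17 75 b6 02 4b 4b

RES = [0xd7, 0x2e, 0x17, 0x75, 0xb6, 0x02, 0x4b, 0x4b]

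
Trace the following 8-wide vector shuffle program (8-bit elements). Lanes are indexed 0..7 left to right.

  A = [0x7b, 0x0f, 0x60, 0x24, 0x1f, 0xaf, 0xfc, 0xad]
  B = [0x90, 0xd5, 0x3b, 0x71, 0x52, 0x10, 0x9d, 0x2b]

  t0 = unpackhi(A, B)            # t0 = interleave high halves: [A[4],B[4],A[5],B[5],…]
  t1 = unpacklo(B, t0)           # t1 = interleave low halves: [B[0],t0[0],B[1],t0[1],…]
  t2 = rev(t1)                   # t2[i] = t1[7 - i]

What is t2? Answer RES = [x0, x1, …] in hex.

  t0: 1f 52 af 10 fc 9d ad 2b
  t1: 90 1f d5 52 3b af 71 10
  t2: 10 71 af 3b 52 d5 1f 90

RES = [ 0x10  0x71  0xaf  0x3b  0x52  0xd5  0x1f  0x90 ]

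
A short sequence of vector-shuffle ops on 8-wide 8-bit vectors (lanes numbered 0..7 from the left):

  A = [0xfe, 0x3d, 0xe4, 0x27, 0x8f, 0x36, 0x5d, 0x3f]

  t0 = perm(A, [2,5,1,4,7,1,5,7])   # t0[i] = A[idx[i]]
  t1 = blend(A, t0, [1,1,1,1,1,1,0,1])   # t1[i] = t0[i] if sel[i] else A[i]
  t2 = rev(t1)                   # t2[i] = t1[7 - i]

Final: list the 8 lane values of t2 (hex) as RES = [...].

RES = [0x3f, 0x5d, 0x3d, 0x3f, 0x8f, 0x3d, 0x36, 0xe4]

t0 = [0xe4, 0x36, 0x3d, 0x8f, 0x3f, 0x3d, 0x36, 0x3f]
t1 = [0xe4, 0x36, 0x3d, 0x8f, 0x3f, 0x3d, 0x5d, 0x3f]
t2 = [0x3f, 0x5d, 0x3d, 0x3f, 0x8f, 0x3d, 0x36, 0xe4]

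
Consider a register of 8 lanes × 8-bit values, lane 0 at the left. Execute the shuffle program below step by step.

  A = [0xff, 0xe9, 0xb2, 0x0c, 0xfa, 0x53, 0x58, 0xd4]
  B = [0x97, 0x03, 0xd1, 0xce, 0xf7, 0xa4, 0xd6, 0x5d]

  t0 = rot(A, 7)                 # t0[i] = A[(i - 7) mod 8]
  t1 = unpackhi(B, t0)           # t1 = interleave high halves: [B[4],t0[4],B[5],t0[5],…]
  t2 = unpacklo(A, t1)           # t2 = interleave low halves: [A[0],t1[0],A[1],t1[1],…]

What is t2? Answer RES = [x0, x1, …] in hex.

  t0: e9 b2 0c fa 53 58 d4 ff
  t1: f7 53 a4 58 d6 d4 5d ff
  t2: ff f7 e9 53 b2 a4 0c 58

RES = [ 0xff  0xf7  0xe9  0x53  0xb2  0xa4  0x0c  0x58 ]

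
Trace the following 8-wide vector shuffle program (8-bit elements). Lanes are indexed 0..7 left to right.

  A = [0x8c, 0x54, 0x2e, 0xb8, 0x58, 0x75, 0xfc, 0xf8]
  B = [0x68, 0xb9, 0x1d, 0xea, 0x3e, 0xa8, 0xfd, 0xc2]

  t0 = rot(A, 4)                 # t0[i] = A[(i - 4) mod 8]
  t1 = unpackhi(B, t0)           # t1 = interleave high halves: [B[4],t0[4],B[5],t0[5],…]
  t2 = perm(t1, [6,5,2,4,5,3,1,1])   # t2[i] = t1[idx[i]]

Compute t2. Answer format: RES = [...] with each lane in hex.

→ t0 |58|75|fc|f8|8c|54|2e|b8|
→ t1 |3e|8c|a8|54|fd|2e|c2|b8|
→ t2 |c2|2e|a8|fd|2e|54|8c|8c|

RES = [ 0xc2  0x2e  0xa8  0xfd  0x2e  0x54  0x8c  0x8c ]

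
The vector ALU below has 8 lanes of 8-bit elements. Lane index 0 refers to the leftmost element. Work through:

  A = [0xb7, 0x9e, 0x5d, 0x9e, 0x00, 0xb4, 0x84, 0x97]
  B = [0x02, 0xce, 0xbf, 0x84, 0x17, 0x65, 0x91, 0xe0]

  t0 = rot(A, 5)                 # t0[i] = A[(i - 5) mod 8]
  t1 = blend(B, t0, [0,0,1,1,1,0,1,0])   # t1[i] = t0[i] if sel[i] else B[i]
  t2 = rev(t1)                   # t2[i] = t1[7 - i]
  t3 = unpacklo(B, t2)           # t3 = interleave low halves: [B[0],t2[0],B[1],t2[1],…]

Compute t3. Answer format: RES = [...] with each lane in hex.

RES = [0x02, 0xe0, 0xce, 0x9e, 0xbf, 0x65, 0x84, 0x97]

→ t0 |9e|00|b4|84|97|b7|9e|5d|
→ t1 |02|ce|b4|84|97|65|9e|e0|
→ t2 |e0|9e|65|97|84|b4|ce|02|
→ t3 |02|e0|ce|9e|bf|65|84|97|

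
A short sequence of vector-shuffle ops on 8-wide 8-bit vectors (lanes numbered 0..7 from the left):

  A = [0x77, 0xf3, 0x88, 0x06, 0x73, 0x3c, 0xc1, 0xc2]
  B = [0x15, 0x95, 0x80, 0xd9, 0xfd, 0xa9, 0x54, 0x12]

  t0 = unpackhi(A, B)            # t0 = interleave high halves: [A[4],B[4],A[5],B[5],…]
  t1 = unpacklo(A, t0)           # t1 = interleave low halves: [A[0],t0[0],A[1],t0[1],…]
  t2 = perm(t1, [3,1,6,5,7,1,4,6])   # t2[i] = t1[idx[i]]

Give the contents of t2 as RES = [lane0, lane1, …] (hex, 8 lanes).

RES = [0xfd, 0x73, 0x06, 0x3c, 0xa9, 0x73, 0x88, 0x06]

  t0: 73 fd 3c a9 c1 54 c2 12
  t1: 77 73 f3 fd 88 3c 06 a9
  t2: fd 73 06 3c a9 73 88 06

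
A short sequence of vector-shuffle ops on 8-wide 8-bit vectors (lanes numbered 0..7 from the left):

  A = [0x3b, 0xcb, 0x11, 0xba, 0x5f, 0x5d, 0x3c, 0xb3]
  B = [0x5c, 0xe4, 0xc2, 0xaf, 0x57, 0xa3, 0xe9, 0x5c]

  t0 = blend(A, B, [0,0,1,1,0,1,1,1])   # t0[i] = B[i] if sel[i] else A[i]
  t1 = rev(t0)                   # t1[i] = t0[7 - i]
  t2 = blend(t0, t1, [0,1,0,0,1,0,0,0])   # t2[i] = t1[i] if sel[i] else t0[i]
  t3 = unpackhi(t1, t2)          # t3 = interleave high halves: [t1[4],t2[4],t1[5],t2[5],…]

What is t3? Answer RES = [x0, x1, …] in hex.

RES = [ 0xaf  0xaf  0xc2  0xa3  0xcb  0xe9  0x3b  0x5c ]

t0 = [0x3b, 0xcb, 0xc2, 0xaf, 0x5f, 0xa3, 0xe9, 0x5c]
t1 = [0x5c, 0xe9, 0xa3, 0x5f, 0xaf, 0xc2, 0xcb, 0x3b]
t2 = [0x3b, 0xe9, 0xc2, 0xaf, 0xaf, 0xa3, 0xe9, 0x5c]
t3 = [0xaf, 0xaf, 0xc2, 0xa3, 0xcb, 0xe9, 0x3b, 0x5c]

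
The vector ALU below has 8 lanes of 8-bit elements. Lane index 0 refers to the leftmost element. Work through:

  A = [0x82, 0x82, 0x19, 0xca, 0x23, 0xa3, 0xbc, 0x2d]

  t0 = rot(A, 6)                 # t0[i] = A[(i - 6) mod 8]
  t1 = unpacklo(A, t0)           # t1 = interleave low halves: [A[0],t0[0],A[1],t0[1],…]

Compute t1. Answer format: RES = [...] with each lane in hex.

→ t0 |19|ca|23|a3|bc|2d|82|82|
→ t1 |82|19|82|ca|19|23|ca|a3|

RES = [0x82, 0x19, 0x82, 0xca, 0x19, 0x23, 0xca, 0xa3]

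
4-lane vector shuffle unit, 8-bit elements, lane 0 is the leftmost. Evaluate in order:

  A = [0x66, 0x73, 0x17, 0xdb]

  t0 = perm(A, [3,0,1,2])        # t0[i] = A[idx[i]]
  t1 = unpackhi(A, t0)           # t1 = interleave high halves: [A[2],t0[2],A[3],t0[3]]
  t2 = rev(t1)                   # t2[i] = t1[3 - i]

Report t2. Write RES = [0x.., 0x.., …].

t0 = [0xdb, 0x66, 0x73, 0x17]
t1 = [0x17, 0x73, 0xdb, 0x17]
t2 = [0x17, 0xdb, 0x73, 0x17]

RES = [0x17, 0xdb, 0x73, 0x17]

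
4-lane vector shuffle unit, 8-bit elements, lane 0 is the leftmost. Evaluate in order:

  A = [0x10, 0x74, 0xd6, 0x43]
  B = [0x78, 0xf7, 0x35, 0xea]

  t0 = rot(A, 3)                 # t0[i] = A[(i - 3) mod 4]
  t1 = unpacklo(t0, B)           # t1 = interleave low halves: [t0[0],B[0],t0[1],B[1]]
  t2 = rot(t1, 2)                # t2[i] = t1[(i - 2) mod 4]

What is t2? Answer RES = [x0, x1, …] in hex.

RES = [0xd6, 0xf7, 0x74, 0x78]

  t0: 74 d6 43 10
  t1: 74 78 d6 f7
  t2: d6 f7 74 78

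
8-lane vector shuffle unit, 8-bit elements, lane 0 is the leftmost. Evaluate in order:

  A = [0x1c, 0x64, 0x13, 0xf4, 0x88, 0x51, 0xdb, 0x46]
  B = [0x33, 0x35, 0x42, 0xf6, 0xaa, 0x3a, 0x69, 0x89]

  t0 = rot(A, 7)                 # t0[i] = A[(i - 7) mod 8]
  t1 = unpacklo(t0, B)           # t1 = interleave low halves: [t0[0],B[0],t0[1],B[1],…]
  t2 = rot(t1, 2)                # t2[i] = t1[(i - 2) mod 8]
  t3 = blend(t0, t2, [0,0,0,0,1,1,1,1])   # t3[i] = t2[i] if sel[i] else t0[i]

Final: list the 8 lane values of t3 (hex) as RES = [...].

RES = [ 0x64  0x13  0xf4  0x88  0x13  0x35  0xf4  0x42 ]

→ t0 |64|13|f4|88|51|db|46|1c|
→ t1 |64|33|13|35|f4|42|88|f6|
→ t2 |88|f6|64|33|13|35|f4|42|
→ t3 |64|13|f4|88|13|35|f4|42|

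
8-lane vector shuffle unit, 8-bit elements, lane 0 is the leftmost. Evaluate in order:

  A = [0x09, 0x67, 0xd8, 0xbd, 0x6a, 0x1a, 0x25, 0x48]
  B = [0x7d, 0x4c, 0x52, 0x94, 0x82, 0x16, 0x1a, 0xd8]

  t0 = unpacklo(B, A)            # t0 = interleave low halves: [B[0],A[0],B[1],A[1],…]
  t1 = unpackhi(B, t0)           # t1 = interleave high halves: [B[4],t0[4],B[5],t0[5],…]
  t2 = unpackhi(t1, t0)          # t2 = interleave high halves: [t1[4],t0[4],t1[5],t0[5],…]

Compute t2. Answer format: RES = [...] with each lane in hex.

t0 = [0x7d, 0x09, 0x4c, 0x67, 0x52, 0xd8, 0x94, 0xbd]
t1 = [0x82, 0x52, 0x16, 0xd8, 0x1a, 0x94, 0xd8, 0xbd]
t2 = [0x1a, 0x52, 0x94, 0xd8, 0xd8, 0x94, 0xbd, 0xbd]

RES = [0x1a, 0x52, 0x94, 0xd8, 0xd8, 0x94, 0xbd, 0xbd]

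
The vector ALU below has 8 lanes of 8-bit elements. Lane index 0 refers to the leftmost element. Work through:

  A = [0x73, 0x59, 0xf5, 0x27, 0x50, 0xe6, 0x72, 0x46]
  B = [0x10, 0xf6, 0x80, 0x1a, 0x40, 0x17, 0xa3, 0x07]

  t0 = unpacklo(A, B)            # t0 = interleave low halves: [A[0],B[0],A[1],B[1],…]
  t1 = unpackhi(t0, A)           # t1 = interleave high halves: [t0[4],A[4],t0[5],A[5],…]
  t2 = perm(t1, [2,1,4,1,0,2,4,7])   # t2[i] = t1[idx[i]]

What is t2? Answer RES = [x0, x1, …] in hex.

→ t0 |73|10|59|f6|f5|80|27|1a|
→ t1 |f5|50|80|e6|27|72|1a|46|
→ t2 |80|50|27|50|f5|80|27|46|

RES = [0x80, 0x50, 0x27, 0x50, 0xf5, 0x80, 0x27, 0x46]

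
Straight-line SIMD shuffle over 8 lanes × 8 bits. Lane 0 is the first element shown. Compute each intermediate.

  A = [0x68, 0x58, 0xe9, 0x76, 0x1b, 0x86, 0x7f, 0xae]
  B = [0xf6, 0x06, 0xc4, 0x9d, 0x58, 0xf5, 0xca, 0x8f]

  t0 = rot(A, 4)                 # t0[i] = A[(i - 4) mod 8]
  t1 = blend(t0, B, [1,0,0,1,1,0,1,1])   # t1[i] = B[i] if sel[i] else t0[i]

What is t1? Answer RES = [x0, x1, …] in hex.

RES = [ 0xf6  0x86  0x7f  0x9d  0x58  0x58  0xca  0x8f ]

t0 = [0x1b, 0x86, 0x7f, 0xae, 0x68, 0x58, 0xe9, 0x76]
t1 = [0xf6, 0x86, 0x7f, 0x9d, 0x58, 0x58, 0xca, 0x8f]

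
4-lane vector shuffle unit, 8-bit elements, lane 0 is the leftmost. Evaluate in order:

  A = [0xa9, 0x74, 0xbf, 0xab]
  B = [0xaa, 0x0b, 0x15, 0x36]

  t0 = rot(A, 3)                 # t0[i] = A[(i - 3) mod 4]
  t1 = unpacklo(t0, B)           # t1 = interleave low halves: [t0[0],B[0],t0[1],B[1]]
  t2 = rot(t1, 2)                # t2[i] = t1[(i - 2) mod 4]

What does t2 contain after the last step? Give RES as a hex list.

RES = [ 0xbf  0x0b  0x74  0xaa ]

t0 = [0x74, 0xbf, 0xab, 0xa9]
t1 = [0x74, 0xaa, 0xbf, 0x0b]
t2 = [0xbf, 0x0b, 0x74, 0xaa]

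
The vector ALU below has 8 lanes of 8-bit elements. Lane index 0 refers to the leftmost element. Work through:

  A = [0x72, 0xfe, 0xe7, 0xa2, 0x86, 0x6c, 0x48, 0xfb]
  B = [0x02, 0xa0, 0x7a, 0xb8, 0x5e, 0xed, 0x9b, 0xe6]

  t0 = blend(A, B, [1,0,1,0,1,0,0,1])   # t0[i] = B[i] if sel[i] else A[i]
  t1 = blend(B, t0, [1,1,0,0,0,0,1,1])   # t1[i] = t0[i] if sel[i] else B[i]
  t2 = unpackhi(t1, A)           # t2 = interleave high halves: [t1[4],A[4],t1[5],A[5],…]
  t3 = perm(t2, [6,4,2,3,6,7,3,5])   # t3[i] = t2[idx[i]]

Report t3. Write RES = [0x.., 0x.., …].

→ t0 |02|fe|7a|a2|5e|6c|48|e6|
→ t1 |02|fe|7a|b8|5e|ed|48|e6|
→ t2 |5e|86|ed|6c|48|48|e6|fb|
→ t3 |e6|48|ed|6c|e6|fb|6c|48|

RES = [ 0xe6  0x48  0xed  0x6c  0xe6  0xfb  0x6c  0x48 ]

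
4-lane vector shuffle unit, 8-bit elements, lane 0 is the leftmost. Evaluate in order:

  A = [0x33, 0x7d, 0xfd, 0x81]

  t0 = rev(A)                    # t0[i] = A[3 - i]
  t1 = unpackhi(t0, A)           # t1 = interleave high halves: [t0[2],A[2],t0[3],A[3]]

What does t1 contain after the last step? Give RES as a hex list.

t0 = [0x81, 0xfd, 0x7d, 0x33]
t1 = [0x7d, 0xfd, 0x33, 0x81]

RES = [ 0x7d  0xfd  0x33  0x81 ]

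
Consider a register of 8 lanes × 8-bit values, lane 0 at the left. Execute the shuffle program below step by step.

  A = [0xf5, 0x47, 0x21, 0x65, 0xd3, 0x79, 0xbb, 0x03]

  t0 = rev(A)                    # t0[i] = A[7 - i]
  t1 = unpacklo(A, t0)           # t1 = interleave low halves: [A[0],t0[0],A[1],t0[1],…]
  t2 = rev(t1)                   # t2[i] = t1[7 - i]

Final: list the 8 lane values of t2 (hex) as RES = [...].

RES = [0xd3, 0x65, 0x79, 0x21, 0xbb, 0x47, 0x03, 0xf5]

t0 = [0x03, 0xbb, 0x79, 0xd3, 0x65, 0x21, 0x47, 0xf5]
t1 = [0xf5, 0x03, 0x47, 0xbb, 0x21, 0x79, 0x65, 0xd3]
t2 = [0xd3, 0x65, 0x79, 0x21, 0xbb, 0x47, 0x03, 0xf5]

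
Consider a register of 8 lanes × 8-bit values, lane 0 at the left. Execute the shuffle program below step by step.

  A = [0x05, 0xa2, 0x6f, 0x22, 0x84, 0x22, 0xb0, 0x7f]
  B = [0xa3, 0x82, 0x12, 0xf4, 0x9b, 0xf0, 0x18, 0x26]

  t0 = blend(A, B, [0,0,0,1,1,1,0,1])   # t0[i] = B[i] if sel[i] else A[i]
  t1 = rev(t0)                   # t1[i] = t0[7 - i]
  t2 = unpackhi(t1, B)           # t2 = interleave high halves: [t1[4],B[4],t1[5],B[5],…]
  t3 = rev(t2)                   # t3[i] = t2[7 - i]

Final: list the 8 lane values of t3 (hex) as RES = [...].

t0 = [0x05, 0xa2, 0x6f, 0xf4, 0x9b, 0xf0, 0xb0, 0x26]
t1 = [0x26, 0xb0, 0xf0, 0x9b, 0xf4, 0x6f, 0xa2, 0x05]
t2 = [0xf4, 0x9b, 0x6f, 0xf0, 0xa2, 0x18, 0x05, 0x26]
t3 = [0x26, 0x05, 0x18, 0xa2, 0xf0, 0x6f, 0x9b, 0xf4]

RES = [0x26, 0x05, 0x18, 0xa2, 0xf0, 0x6f, 0x9b, 0xf4]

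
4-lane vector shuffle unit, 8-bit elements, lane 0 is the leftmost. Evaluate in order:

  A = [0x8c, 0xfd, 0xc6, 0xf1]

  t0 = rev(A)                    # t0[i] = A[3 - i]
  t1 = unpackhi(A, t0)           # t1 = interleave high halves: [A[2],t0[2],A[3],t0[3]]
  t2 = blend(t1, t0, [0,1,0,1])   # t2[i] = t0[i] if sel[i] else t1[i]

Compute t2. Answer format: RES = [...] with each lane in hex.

  t0: f1 c6 fd 8c
  t1: c6 fd f1 8c
  t2: c6 c6 f1 8c

RES = [ 0xc6  0xc6  0xf1  0x8c ]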